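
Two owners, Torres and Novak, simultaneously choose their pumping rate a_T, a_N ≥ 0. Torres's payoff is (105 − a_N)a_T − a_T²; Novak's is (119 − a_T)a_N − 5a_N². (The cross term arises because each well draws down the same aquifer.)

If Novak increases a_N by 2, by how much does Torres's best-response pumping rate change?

-1

Expanding Torres's payoff: 105a_T − a_Na_T − a_T².
∂π/∂a_T = 105 − a_N − 2a_T = 0, so a_T = 52.5 − 0.5a_N.
The reaction-function slope is −0.5, so a 2-unit rise in a_N moves a_T by −0.5 × 2 = −1. Torres's best response falls — the actions are strategic substitutes.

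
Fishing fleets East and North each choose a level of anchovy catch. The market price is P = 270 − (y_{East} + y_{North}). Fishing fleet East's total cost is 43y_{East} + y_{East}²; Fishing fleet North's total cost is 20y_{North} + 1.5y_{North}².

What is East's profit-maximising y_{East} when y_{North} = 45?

45.5

Fishing fleet East's profit: π = y_{East}(270 − (y_{East} + y_{North})) − 43y_{East} − y_{East}².
∂π/∂y_{East} = 227 − 4y_{East} − y_{North} = 0, so y_{East} = 56.75 − 0.25y_{North}.
At y_{North} = 45: y_{East} = 56.75 − 0.25·45 = 45.5.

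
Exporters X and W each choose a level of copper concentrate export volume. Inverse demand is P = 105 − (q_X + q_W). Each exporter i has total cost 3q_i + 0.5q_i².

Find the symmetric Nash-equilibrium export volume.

25.5

Exporter X's profit: π = q_X(105 − (q_X + q_W)) − 3q_X − 0.5q_X².
∂π/∂q_X = 102 − 3q_X − q_W = 0, so q_X = 34 − (1/3)q_W.
By symmetry q_W = q_X; substituting into the reaction function, (4/3)q_X = 34 and q_X = 25.5.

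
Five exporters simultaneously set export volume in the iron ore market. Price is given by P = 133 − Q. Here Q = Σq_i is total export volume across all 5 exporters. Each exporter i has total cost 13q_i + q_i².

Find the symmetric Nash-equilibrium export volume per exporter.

15

A representative exporter's profit is π_i = q_i(133 − Q) − 13q_i − q_i², with Q = q_i + Σ_{j≠i} q_j.
First-order condition: 120 − 4q_i − Σ_{j≠i} q_j = 0.
With identical exporters, set every q_j = q: then 120 − 4q − 4q = 0, i.e. q = 120/8 = 15.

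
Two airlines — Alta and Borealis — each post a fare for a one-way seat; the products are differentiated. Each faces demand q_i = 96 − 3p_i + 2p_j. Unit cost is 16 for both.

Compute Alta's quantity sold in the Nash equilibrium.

Alta's profit: π = (p_{Alta} − 16)(96 − 3p_{Alta} + 2p_{Borealis}).
∂π/∂p_{Alta} = 144 − 6p_{Alta} + 2p_{Borealis} = 0 ⇒ p_{Alta} = 24 + (1/3)p_{Borealis}.
Setting p_{Alta} = p_{Borealis} in the reaction function: p_{Alta} = 24 + (1/3)p_{Alta}, so p_{Alta} = 24 / (2/3) = 36.
q_{Alta} = 96 − 3·36 + 2·36 = 60.

60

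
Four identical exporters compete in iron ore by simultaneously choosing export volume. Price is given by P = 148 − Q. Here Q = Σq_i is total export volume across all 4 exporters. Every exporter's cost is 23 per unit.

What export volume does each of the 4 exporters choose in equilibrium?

A representative exporter's profit is π_i = q_i(148 − Q) − 23q_i, with Q = q_i + Σ_{j≠i} q_j.
First-order condition: 125 − 2q_i − Σ_{j≠i} q_j = 0.
With identical exporters, set every q_j = q: then 125 − 2q − 3q = 0, i.e. q = 125/5 = 25.

25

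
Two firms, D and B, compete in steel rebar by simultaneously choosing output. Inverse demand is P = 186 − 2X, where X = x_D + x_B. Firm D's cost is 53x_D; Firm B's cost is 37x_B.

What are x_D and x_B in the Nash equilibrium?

Firm D's profit: π = x_D(186 − 2(x_D + x_B)) − 53x_D.
∂π/∂x_D = 133 − 4x_D − 2x_B = 0, so x_D = 33.25 − 0.5x_B.
By the same steps for B: x_B = 37.25 − 0.5x_D.
Solving the two reaction functions simultaneously: (1 − (−0.5)(−0.5))x_D = 33.25 − 0.5·37.25, so 0.75x_D = 14.625 and x_D = 19.5.
Then x_B = 37.25 − 0.5·19.5 = 27.5.

19.5, 27.5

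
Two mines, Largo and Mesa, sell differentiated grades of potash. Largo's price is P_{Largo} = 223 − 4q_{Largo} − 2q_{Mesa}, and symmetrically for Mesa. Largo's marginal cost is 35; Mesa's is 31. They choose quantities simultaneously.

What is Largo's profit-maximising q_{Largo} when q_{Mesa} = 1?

23.25

Mine Largo's profit: π = q_{Largo}(223 − 4q_{Largo} − 2q_{Mesa}) − 35q_{Largo}.
∂π/∂q_{Largo} = 188 − 8q_{Largo} − 2q_{Mesa} = 0 ⇒ q_{Largo} = 23.5 − 0.25q_{Mesa}.
At q_{Mesa} = 1: q_{Largo} = 23.5 − 0.25·1 = 23.25.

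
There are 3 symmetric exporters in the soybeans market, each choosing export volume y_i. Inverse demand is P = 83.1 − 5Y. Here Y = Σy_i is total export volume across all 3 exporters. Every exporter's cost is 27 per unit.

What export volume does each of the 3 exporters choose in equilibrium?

2.805

A representative exporter's profit is π_i = y_i(83.1 − 5Y) − 27y_i, with Y = y_i + Σ_{j≠i} y_j.
First-order condition: 56.1 − 10y_i − 5Σ_{j≠i} y_j = 0.
Imposing symmetry (y_j = y for all j) turns Σ_{j≠i} y_j into 2y, so 56.1 = 20y and y = 2.805.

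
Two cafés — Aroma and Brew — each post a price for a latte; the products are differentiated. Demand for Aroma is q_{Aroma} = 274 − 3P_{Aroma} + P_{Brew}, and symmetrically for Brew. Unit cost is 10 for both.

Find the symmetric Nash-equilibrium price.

Aroma's profit: π = (P_{Aroma} − 10)(274 − 3P_{Aroma} + P_{Brew}).
∂π/∂P_{Aroma} = 304 − 6P_{Aroma} + P_{Brew} = 0 ⇒ P_{Aroma} = 152/3 + (1/6)P_{Brew}.
By symmetry P_{Brew} = P_{Aroma}; substituting into the reaction function, (5/6)P_{Aroma} = 152/3 and P_{Aroma} = 60.8.

60.8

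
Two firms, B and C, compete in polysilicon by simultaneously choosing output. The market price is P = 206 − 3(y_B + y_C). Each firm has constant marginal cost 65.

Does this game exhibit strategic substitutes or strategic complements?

strategic substitutes

Firm B's profit: π = y_B(206 − 3(y_B + y_C)) − 65y_B.
∂π/∂y_B = 141 − 6y_B − 3y_C = 0, so y_B = 23.5 − 0.5y_C.
The best-response slope dy_B/dy_C = −0.5 < 0: the reaction function is downward-sloping, so the choices are strategic substitutes.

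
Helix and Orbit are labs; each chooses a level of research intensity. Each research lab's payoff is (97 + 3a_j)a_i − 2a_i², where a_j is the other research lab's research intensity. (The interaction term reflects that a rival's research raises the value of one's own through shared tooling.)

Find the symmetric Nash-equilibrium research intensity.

97

Helix's payoff is (97 + 3a_O)a_H − 2a_H².
∂π/∂a_H = 97 + 3a_O − 4a_H = 0, so a_H = 24.25 + 0.75a_O.
The game is symmetric, so in equilibrium a_O = a_H: the reaction function gives 0.25a_H = 24.25, hence a_H = 97.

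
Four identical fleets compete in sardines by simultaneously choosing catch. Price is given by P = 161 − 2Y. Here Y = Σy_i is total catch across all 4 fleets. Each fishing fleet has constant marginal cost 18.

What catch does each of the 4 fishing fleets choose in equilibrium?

A representative fishing fleet's profit is π_i = y_i(161 − 2Y) − 18y_i, with Y = y_i + Σ_{j≠i} y_j.
First-order condition: 143 − 4y_i − 2Σ_{j≠i} y_j = 0.
Imposing symmetry (y_j = y for all j) turns Σ_{j≠i} y_j into 3y, so 143 = 10y and y = 14.3.

14.3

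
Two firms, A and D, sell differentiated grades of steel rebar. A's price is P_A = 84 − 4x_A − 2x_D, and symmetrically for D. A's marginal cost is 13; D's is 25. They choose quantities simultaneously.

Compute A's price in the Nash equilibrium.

Firm A's profit: π = x_A(84 − 4x_A − 2x_D) − 13x_A.
∂π/∂x_A = 71 − 8x_A − 2x_D = 0 ⇒ x_A = 8.875 − 0.25x_D.
Similarly x_D = 7.375 − 0.25x_A.
Solving the two reaction functions simultaneously: (1 − (−0.25)(−0.25))x_A = 8.875 − 0.25·7.375, so 0.9375x_A = 225/32 and x_A = 7.5.
Then x_D = 7.375 − 0.25·7.5 = 5.5.
P_A = 84 − 4·7.5 − 2·5.5 = 43.

43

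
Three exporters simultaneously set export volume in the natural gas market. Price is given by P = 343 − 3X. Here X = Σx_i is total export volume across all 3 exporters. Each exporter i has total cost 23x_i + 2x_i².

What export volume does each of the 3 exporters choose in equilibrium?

A representative exporter's profit is π_i = x_i(343 − 3X) − 23x_i − 2x_i², with X = x_i + Σ_{j≠i} x_j.
First-order condition: 320 − 10x_i − 3Σ_{j≠i} x_j = 0.
Imposing symmetry (x_j = x for all j) turns Σ_{j≠i} x_j into 2x, so 320 = 16x and x = 20.

20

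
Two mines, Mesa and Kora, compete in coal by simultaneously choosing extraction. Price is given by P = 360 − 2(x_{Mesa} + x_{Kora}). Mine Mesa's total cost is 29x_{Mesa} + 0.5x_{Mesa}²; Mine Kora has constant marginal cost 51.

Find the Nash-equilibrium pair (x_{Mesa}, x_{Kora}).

Mine Mesa's profit: π = x_{Mesa}(360 − 2(x_{Mesa} + x_{Kora})) − 29x_{Mesa} − 0.5x_{Mesa}².
∂π/∂x_{Mesa} = 331 − 5x_{Mesa} − 2x_{Kora} = 0, so x_{Mesa} = 66.2 − 0.4x_{Kora}.
For Kora: ∂π/∂x_{Kora} = 309 − 4x_{Kora} − 2x_{Mesa} = 0 ⇒ x_{Kora} = 77.25 − 0.5x_{Mesa}.
Substituting the second reaction function into the first: x_{Mesa} = 66.2 − 0.4(77.25 − 0.5x_{Mesa}), which gives 0.8x_{Mesa} = 35.3 ⇒ x_{Mesa} = 44.125.
Then x_{Kora} = 77.25 − 0.5·44.125 = 55.1875.

44.125, 55.1875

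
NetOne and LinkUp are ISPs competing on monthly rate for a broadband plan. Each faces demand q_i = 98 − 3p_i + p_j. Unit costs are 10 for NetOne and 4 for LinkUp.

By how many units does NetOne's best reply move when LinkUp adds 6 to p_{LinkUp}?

1

NetOne's profit: π = (p_{NetOne} − 10)(98 − 3p_{NetOne} + p_{LinkUp}).
∂π/∂p_{NetOne} = 128 − 6p_{NetOne} + p_{LinkUp} = 0 ⇒ p_{NetOne} = 64/3 + (1/6)p_{LinkUp}.
The reaction-function slope is 1/6, so a 6-unit rise in p_{LinkUp} moves p_{NetOne} by 1/6 × 6 = 1. NetOne's best response rises — the actions are strategic complements.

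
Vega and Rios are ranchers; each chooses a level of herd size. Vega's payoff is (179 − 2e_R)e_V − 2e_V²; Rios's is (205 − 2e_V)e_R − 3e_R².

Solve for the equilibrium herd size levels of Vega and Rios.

33.2, 23.1

Expanding Vega's payoff: 179e_V − 2e_Re_V − 2e_V².
∂π/∂e_V = 179 − 2e_R − 4e_V = 0, so e_V = 44.75 − 0.5e_R.
Likewise for Rios: e_R = 205/6 − (1/3)e_V.
Solving the two reaction functions simultaneously: (1 − (−0.5)(−1/3))e_V = 44.75 − 0.5·(205/6), so (5/6)e_V = 83/3 and e_V = 33.2.
Then e_R = 205/6 − (1/3)·33.2 = 23.1.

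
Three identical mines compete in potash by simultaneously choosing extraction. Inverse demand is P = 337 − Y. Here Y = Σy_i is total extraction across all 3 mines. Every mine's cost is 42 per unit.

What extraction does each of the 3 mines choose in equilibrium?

73.75

A representative mine's profit is π_i = y_i(337 − Y) − 42y_i, with Y = y_i + Σ_{j≠i} y_j.
First-order condition: 295 − 2y_i − Σ_{j≠i} y_j = 0.
Imposing symmetry (y_j = y for all j) turns Σ_{j≠i} y_j into 2y, so 295 = 4y and y = 73.75.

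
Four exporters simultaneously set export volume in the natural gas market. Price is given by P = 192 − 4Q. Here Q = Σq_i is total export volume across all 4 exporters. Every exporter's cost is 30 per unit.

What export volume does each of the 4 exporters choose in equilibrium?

8.1

A representative exporter's profit is π_i = q_i(192 − 4Q) − 30q_i, with Q = q_i + Σ_{j≠i} q_j.
First-order condition: 162 − 8q_i − 4Σ_{j≠i} q_j = 0.
With identical exporters, set every q_j = q: then 162 − 8q − 12q = 0, i.e. q = 162/20 = 8.1.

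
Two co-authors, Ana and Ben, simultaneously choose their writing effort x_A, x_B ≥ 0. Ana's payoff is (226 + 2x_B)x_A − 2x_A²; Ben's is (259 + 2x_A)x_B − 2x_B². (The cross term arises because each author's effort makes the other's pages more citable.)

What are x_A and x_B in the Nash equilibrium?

Expanding Ana's payoff: 226x_A + 2x_Bx_A − 2x_A².
∂π/∂x_A = 226 + 2x_B − 4x_A = 0, so x_A = 56.5 + 0.5x_B.
Likewise for Ben: x_B = 64.75 + 0.5x_A.
Plugging x_B into Ana's best response: x_A = 56.5 + 0.5(64.75 + 0.5x_A) ⇒ 0.75x_A = 88.875, so x_A = 118.5.
Then x_B = 64.75 + 0.5·118.5 = 124.

118.5, 124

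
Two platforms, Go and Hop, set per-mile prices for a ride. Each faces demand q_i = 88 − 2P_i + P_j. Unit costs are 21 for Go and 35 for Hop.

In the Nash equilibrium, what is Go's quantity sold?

Go's profit: π = (P_{Go} − 21)(88 − 2P_{Go} + P_{Hop}).
∂π/∂P_{Go} = 130 − 4P_{Go} + P_{Hop} = 0 ⇒ P_{Go} = 32.5 + 0.25P_{Hop}.
Similarly P_{Hop} = 39.5 + 0.25P_{Go}.
Plugging P_{Hop} into Go's best response: P_{Go} = 32.5 + 0.25(39.5 + 0.25P_{Go}) ⇒ 0.9375P_{Go} = 42.375, so P_{Go} = 45.2.
Then P_{Hop} = 39.5 + 0.25·45.2 = 50.8.
q_{Go} = 88 − 2·45.2 + 50.8 = 48.4.

48.4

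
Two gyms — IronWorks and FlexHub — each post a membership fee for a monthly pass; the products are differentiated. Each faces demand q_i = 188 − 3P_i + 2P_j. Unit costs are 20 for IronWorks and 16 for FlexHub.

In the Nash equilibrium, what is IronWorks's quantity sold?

IronWorks's profit: π = (P_{IronWorks} − 20)(188 − 3P_{IronWorks} + 2P_{FlexHub}).
∂π/∂P_{IronWorks} = 248 − 6P_{IronWorks} + 2P_{FlexHub} = 0 ⇒ P_{IronWorks} = 124/3 + (1/3)P_{FlexHub}.
Similarly P_{FlexHub} = 118/3 + (1/3)P_{IronWorks}.
Solving the two reaction functions simultaneously: (1 − (1/3)(1/3))P_{IronWorks} = 124/3 + (1/3)·(118/3), so (8/9)P_{IronWorks} = 490/9 and P_{IronWorks} = 61.25.
Then P_{FlexHub} = 118/3 + (1/3)·61.25 = 59.75.
q_{IronWorks} = 188 − 3·61.25 + 2·59.75 = 123.75.

123.75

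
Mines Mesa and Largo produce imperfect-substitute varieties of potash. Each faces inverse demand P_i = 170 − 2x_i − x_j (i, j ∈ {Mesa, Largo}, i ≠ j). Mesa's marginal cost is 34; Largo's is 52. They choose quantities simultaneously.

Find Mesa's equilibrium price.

90.8

Mine Mesa's profit: π = x_{Mesa}(170 − 2x_{Mesa} − x_{Largo}) − 34x_{Mesa}.
∂π/∂x_{Mesa} = 136 − 4x_{Mesa} − x_{Largo} = 0 ⇒ x_{Mesa} = 34 − 0.25x_{Largo}.
Similarly x_{Largo} = 29.5 − 0.25x_{Mesa}.
Substituting the second reaction function into the first: x_{Mesa} = 34 − 0.25(29.5 − 0.25x_{Mesa}), which gives 0.9375x_{Mesa} = 26.625 ⇒ x_{Mesa} = 28.4.
Then x_{Largo} = 29.5 − 0.25·28.4 = 22.4.
P_{Mesa} = 170 − 2·28.4 − 22.4 = 90.8.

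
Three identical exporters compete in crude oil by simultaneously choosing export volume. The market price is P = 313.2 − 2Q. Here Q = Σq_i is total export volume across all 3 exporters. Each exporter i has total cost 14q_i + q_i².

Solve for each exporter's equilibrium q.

A representative exporter's profit is π_i = q_i(313.2 − 2Q) − 14q_i − q_i², with Q = q_i + Σ_{j≠i} q_j.
First-order condition: 299.2 − 6q_i − 2Σ_{j≠i} q_j = 0.
With identical exporters, set every q_j = q: then 299.2 − 6q − 4q = 0, i.e. q = 299.2/10 = 29.92.

29.92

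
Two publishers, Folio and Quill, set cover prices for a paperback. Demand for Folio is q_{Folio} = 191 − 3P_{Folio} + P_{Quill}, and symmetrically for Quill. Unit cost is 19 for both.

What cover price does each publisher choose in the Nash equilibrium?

Folio's profit: π = (P_{Folio} − 19)(191 − 3P_{Folio} + P_{Quill}).
∂π/∂P_{Folio} = 248 − 6P_{Folio} + P_{Quill} = 0 ⇒ P_{Folio} = 124/3 + (1/6)P_{Quill}.
The game is symmetric, so in equilibrium P_{Quill} = P_{Folio}: the reaction function gives (5/6)P_{Folio} = 124/3, hence P_{Folio} = 49.6.

49.6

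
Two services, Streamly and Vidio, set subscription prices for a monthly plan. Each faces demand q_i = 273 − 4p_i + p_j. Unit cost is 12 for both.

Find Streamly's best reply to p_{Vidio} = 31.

Streamly's profit: π = (p_{Streamly} − 12)(273 − 4p_{Streamly} + p_{Vidio}).
∂π/∂p_{Streamly} = 321 − 8p_{Streamly} + p_{Vidio} = 0 ⇒ p_{Streamly} = 40.125 + 0.125p_{Vidio}.
At p_{Vidio} = 31: p_{Streamly} = 40.125 + 0.125·31 = 44.

44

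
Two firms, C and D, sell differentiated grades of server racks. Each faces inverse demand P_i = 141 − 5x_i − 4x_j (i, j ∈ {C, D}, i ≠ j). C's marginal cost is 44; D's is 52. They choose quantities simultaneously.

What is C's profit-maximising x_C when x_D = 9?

Firm C's profit: π = x_C(141 − 5x_C − 4x_D) − 44x_C.
∂π/∂x_C = 97 − 10x_C − 4x_D = 0 ⇒ x_C = 9.7 − 0.4x_D.
At x_D = 9: x_C = 9.7 − 0.4·9 = 6.1.

6.1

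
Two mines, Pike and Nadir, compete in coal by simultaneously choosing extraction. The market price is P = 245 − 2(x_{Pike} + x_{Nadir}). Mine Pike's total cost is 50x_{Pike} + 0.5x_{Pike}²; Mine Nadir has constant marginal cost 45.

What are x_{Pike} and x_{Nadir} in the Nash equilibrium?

Mine Pike's profit: π = x_{Pike}(245 − 2(x_{Pike} + x_{Nadir})) − 50x_{Pike} − 0.5x_{Pike}².
∂π/∂x_{Pike} = 195 − 5x_{Pike} − 2x_{Nadir} = 0, so x_{Pike} = 39 − 0.4x_{Nadir}.
For Nadir: ∂π/∂x_{Nadir} = 200 − 4x_{Nadir} − 2x_{Pike} = 0 ⇒ x_{Nadir} = 50 − 0.5x_{Pike}.
Plugging x_{Nadir} into Pike's best response: x_{Pike} = 39 − 0.4(50 − 0.5x_{Pike}) ⇒ 0.8x_{Pike} = 19, so x_{Pike} = 23.75.
Then x_{Nadir} = 50 − 0.5·23.75 = 38.125.

23.75, 38.125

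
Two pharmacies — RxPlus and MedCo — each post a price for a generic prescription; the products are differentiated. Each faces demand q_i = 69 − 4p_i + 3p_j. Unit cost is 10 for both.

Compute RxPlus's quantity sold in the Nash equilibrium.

47.2

RxPlus's profit: π = (p_{RxPlus} − 10)(69 − 4p_{RxPlus} + 3p_{MedCo}).
∂π/∂p_{RxPlus} = 109 − 8p_{RxPlus} + 3p_{MedCo} = 0 ⇒ p_{RxPlus} = 13.625 + 0.375p_{MedCo}.
By symmetry p_{MedCo} = p_{RxPlus}; substituting into the reaction function, 0.625p_{RxPlus} = 13.625 and p_{RxPlus} = 21.8.
q_{RxPlus} = 69 − 4·21.8 + 3·21.8 = 47.2.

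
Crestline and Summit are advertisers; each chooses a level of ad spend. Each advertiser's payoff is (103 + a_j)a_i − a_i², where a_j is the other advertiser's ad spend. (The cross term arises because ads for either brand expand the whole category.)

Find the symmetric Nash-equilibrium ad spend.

Crestline's payoff is (103 + a_S)a_C − a_C².
∂π/∂a_C = 103 + a_S − 2a_C = 0, so a_C = 51.5 + 0.5a_S.
Setting a_C = a_S in the reaction function: a_C = 51.5 + 0.5a_C, so a_C = 51.5 / 0.5 = 103.

103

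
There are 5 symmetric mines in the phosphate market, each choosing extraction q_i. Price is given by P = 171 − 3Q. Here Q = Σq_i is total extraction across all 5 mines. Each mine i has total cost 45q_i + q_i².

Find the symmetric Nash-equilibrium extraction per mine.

6.3

A representative mine's profit is π_i = q_i(171 − 3Q) − 45q_i − q_i², with Q = q_i + Σ_{j≠i} q_j.
First-order condition: 126 − 8q_i − 3Σ_{j≠i} q_j = 0.
Imposing symmetry (q_j = q for all j) turns Σ_{j≠i} q_j into 4q, so 126 = 20q and q = 6.3.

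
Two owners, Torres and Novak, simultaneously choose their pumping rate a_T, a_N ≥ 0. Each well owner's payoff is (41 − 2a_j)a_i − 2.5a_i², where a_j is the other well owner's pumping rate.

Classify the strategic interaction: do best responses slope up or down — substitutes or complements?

strategic substitutes

Torres's payoff is (41 − 2a_N)a_T − 2.5a_T².
∂π/∂a_T = 41 − 2a_N − 5a_T = 0, so a_T = 8.2 − 0.4a_N.
The best-response slope da_T/da_N = −0.4 < 0: the reaction function is downward-sloping, so the choices are strategic substitutes.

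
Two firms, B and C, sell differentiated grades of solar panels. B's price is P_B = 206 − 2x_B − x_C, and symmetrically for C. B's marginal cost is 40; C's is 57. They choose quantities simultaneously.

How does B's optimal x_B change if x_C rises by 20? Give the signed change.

-5

Firm B's profit: π = x_B(206 − 2x_B − x_C) − 40x_B.
∂π/∂x_B = 166 − 4x_B − x_C = 0 ⇒ x_B = 41.5 − 0.25x_C.
The reaction-function slope is −0.25, so a 20-unit rise in x_C moves x_B by −0.25 × 20 = −5. B's best response falls — the actions are strategic substitutes.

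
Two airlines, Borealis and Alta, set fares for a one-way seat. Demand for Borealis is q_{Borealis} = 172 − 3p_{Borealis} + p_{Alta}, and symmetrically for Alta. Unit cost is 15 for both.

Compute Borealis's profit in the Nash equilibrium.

2419.68

Borealis's profit: π = (p_{Borealis} − 15)(172 − 3p_{Borealis} + p_{Alta}).
∂π/∂p_{Borealis} = 217 − 6p_{Borealis} + p_{Alta} = 0 ⇒ p_{Borealis} = 217/6 + (1/6)p_{Alta}.
By symmetry p_{Alta} = p_{Borealis}; substituting into the reaction function, (5/6)p_{Borealis} = 217/6 and p_{Borealis} = 43.4.
q_{Borealis} = 172 − 3·43.4 + 43.4 = 85.2.
Profit = (43.4 − 15)·85.2 = 2419.68.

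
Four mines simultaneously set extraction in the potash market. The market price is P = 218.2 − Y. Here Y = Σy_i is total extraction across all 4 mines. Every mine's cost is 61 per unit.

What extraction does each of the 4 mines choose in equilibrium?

31.44

A representative mine's profit is π_i = y_i(218.2 − Y) − 61y_i, with Y = y_i + Σ_{j≠i} y_j.
First-order condition: 157.2 − 2y_i − Σ_{j≠i} y_j = 0.
Imposing symmetry (y_j = y for all j) turns Σ_{j≠i} y_j into 3y, so 157.2 = 5y and y = 31.44.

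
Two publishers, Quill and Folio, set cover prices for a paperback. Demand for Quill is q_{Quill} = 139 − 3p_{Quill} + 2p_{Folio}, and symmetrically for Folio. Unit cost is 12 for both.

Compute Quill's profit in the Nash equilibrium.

3024.1875

Quill's profit: π = (p_{Quill} − 12)(139 − 3p_{Quill} + 2p_{Folio}).
∂π/∂p_{Quill} = 175 − 6p_{Quill} + 2p_{Folio} = 0 ⇒ p_{Quill} = 175/6 + (1/3)p_{Folio}.
By symmetry p_{Folio} = p_{Quill}; substituting into the reaction function, (2/3)p_{Quill} = 175/6 and p_{Quill} = 43.75.
q_{Quill} = 139 − 3·43.75 + 2·43.75 = 95.25.
Profit = (43.75 − 12)·95.25 = 3024.1875.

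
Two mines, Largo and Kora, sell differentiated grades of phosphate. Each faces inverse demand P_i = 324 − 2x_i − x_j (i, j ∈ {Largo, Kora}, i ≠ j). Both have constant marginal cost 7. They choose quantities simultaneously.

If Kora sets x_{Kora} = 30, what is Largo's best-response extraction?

71.75

Mine Largo's profit: π = x_{Largo}(324 − 2x_{Largo} − x_{Kora}) − 7x_{Largo}.
∂π/∂x_{Largo} = 317 − 4x_{Largo} − x_{Kora} = 0 ⇒ x_{Largo} = 79.25 − 0.25x_{Kora}.
At x_{Kora} = 30: x_{Largo} = 79.25 − 0.25·30 = 71.75.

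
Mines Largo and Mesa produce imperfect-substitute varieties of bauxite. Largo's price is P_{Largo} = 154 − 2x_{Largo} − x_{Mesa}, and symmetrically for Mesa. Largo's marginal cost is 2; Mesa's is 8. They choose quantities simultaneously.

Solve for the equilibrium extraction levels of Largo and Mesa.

Mine Largo's profit: π = x_{Largo}(154 − 2x_{Largo} − x_{Mesa}) − 2x_{Largo}.
∂π/∂x_{Largo} = 152 − 4x_{Largo} − x_{Mesa} = 0 ⇒ x_{Largo} = 38 − 0.25x_{Mesa}.
Similarly x_{Mesa} = 36.5 − 0.25x_{Largo}.
Plugging x_{Mesa} into Largo's best response: x_{Largo} = 38 − 0.25(36.5 − 0.25x_{Largo}) ⇒ 0.9375x_{Largo} = 28.875, so x_{Largo} = 30.8.
Then x_{Mesa} = 36.5 − 0.25·30.8 = 28.8.

30.8, 28.8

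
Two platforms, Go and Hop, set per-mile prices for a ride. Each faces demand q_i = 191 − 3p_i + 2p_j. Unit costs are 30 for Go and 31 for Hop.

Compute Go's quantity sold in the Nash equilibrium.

Go's profit: π = (p_{Go} − 30)(191 − 3p_{Go} + 2p_{Hop}).
∂π/∂p_{Go} = 281 − 6p_{Go} + 2p_{Hop} = 0 ⇒ p_{Go} = 281/6 + (1/3)p_{Hop}.
Similarly p_{Hop} = 142/3 + (1/3)p_{Go}.
Substituting the second reaction function into the first: p_{Go} = 281/6 + (1/3)(142/3 + (1/3)p_{Go}), which gives (8/9)p_{Go} = 1127/18 ⇒ p_{Go} = 70.4375.
Then p_{Hop} = 142/3 + (1/3)·70.4375 = 70.8125.
q_{Go} = 191 − 3·70.4375 + 2·70.8125 = 121.3125.

121.3125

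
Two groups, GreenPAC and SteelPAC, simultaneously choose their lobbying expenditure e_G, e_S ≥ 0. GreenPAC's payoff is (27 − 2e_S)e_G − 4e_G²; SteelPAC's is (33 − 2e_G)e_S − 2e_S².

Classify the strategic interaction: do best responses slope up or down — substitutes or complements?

strategic substitutes

Expanding GreenPAC's payoff: 27e_G − 2e_Se_G − 4e_G².
∂π/∂e_G = 27 − 2e_S − 8e_G = 0, so e_G = 3.375 − 0.25e_S.
The best-response slope de_G/de_S = −0.25 < 0: the reaction function is downward-sloping, so the choices are strategic substitutes.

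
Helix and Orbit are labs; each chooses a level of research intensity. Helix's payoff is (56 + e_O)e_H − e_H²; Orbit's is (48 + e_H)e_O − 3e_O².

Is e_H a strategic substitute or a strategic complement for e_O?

strategic complements

Expanding Helix's payoff: 56e_H + e_Oe_H − e_H².
∂π/∂e_H = 56 + e_O − 2e_H = 0, so e_H = 28 + 0.5e_O.
The best-response slope de_H/de_O = 0.5 > 0: the reaction function is upward-sloping, so the choices are strategic complements.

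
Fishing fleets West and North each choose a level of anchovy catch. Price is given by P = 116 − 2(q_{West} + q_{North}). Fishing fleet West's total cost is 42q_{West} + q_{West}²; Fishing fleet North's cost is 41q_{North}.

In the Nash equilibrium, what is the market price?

71.2

Fishing fleet West's profit: π = q_{West}(116 − 2(q_{West} + q_{North})) − 42q_{West} − q_{West}².
∂π/∂q_{West} = 74 − 6q_{West} − 2q_{North} = 0, so q_{West} = 37/3 − (1/3)q_{North}.
For North: ∂π/∂q_{North} = 75 − 4q_{North} − 2q_{West} = 0 ⇒ q_{North} = 18.75 − 0.5q_{West}.
Substituting the second reaction function into the first: q_{West} = 37/3 − (1/3)(18.75 − 0.5q_{West}), which gives (5/6)q_{West} = 73/12 ⇒ q_{West} = 7.3.
Then q_{North} = 18.75 − 0.5·7.3 = 15.1.
Equilibrium price: P = 116 − 2·22.4 = 71.2.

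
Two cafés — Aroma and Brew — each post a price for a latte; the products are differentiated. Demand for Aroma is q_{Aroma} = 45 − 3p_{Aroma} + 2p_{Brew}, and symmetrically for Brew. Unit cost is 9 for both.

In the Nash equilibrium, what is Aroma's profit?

243

Aroma's profit: π = (p_{Aroma} − 9)(45 − 3p_{Aroma} + 2p_{Brew}).
∂π/∂p_{Aroma} = 72 − 6p_{Aroma} + 2p_{Brew} = 0 ⇒ p_{Aroma} = 12 + (1/3)p_{Brew}.
Setting p_{Aroma} = p_{Brew} in the reaction function: p_{Aroma} = 12 + (1/3)p_{Aroma}, so p_{Aroma} = 12 / (2/3) = 18.
q_{Aroma} = 45 − 3·18 + 2·18 = 27.
Profit = (18 − 9)·27 = 243.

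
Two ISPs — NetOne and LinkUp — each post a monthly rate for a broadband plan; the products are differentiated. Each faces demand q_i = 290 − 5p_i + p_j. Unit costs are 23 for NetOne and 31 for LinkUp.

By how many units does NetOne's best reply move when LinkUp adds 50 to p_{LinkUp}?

NetOne's profit: π = (p_{NetOne} − 23)(290 − 5p_{NetOne} + p_{LinkUp}).
∂π/∂p_{NetOne} = 405 − 10p_{NetOne} + p_{LinkUp} = 0 ⇒ p_{NetOne} = 40.5 + 0.1p_{LinkUp}.
The reaction-function slope is 0.1, so a 50-unit rise in p_{LinkUp} moves p_{NetOne} by 0.1 × 50 = 5. NetOne's best response rises — the actions are strategic complements.

5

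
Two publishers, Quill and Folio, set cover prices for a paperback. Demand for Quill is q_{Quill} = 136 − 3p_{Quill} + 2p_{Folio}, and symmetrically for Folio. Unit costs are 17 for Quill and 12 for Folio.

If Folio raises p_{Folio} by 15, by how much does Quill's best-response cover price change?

5

Quill's profit: π = (p_{Quill} − 17)(136 − 3p_{Quill} + 2p_{Folio}).
∂π/∂p_{Quill} = 187 − 6p_{Quill} + 2p_{Folio} = 0 ⇒ p_{Quill} = 187/6 + (1/3)p_{Folio}.
The reaction-function slope is 1/3, so a 15-unit rise in p_{Folio} moves p_{Quill} by 1/3 × 15 = 5. Quill's best response rises — the actions are strategic complements.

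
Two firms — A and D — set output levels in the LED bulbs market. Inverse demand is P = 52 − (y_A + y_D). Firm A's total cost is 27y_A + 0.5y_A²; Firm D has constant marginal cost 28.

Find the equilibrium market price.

37.4

Firm A's profit: π = y_A(52 − (y_A + y_D)) − 27y_A − 0.5y_A².
∂π/∂y_A = 25 − 3y_A − y_D = 0, so y_A = 25/3 − (1/3)y_D.
For D: ∂π/∂y_D = 24 − 2y_D − y_A = 0 ⇒ y_D = 12 − 0.5y_A.
Plugging y_D into A's best response: y_A = 25/3 − (1/3)(12 − 0.5y_A) ⇒ (5/6)y_A = 13/3, so y_A = 5.2.
Then y_D = 12 − 0.5·5.2 = 9.4.
Equilibrium price: P = 52 − 14.6 = 37.4.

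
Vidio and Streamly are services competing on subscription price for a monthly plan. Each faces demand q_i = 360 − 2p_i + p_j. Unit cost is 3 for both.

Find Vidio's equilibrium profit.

28322

Vidio's profit: π = (p_{Vidio} − 3)(360 − 2p_{Vidio} + p_{Streamly}).
∂π/∂p_{Vidio} = 366 − 4p_{Vidio} + p_{Streamly} = 0 ⇒ p_{Vidio} = 91.5 + 0.25p_{Streamly}.
By symmetry p_{Streamly} = p_{Vidio}; substituting into the reaction function, 0.75p_{Vidio} = 91.5 and p_{Vidio} = 122.
q_{Vidio} = 360 − 2·122 + 122 = 238.
Profit = (122 − 3)·238 = 28322.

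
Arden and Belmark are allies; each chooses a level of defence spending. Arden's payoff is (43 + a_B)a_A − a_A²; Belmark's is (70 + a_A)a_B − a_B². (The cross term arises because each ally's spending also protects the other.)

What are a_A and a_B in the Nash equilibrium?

52, 61

Expanding Arden's payoff: 43a_A + a_Ba_A − a_A².
∂π/∂a_A = 43 + a_B − 2a_A = 0, so a_A = 21.5 + 0.5a_B.
Likewise for Belmark: a_B = 35 + 0.5a_A.
Solving the two reaction functions simultaneously: (1 − (0.5)(0.5))a_A = 21.5 + 0.5·35, so 0.75a_A = 39 and a_A = 52.
Then a_B = 35 + 0.5·52 = 61.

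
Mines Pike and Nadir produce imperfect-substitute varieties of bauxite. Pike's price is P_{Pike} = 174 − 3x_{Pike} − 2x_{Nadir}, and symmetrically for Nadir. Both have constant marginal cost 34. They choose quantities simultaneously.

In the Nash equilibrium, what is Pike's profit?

Mine Pike's profit: π = x_{Pike}(174 − 3x_{Pike} − 2x_{Nadir}) − 34x_{Pike}.
∂π/∂x_{Pike} = 140 − 6x_{Pike} − 2x_{Nadir} = 0 ⇒ x_{Pike} = 70/3 − (1/3)x_{Nadir}.
Setting x_{Pike} = x_{Nadir} in the reaction function: x_{Pike} = 70/3 − (1/3)x_{Pike}, so x_{Pike} = (70/3) / (4/3) = 17.5.
P_{Pike} = 174 − 3·17.5 − 2·17.5 = 86.5.
Profit = (86.5 − 34)·17.5 = 918.75.

918.75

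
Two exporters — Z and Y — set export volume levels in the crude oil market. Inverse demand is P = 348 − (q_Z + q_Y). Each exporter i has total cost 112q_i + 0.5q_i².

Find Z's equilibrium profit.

5221.5

Exporter Z's profit: π = q_Z(348 − (q_Z + q_Y)) − 112q_Z − 0.5q_Z².
∂π/∂q_Z = 236 − 3q_Z − q_Y = 0, so q_Z = 236/3 − (1/3)q_Y.
Setting q_Z = q_Y in the reaction function: q_Z = 236/3 − (1/3)q_Z, so q_Z = (236/3) / (4/3) = 59.
Price P = 348 − 118 = 230.
Z's profit: (230 − 112)·59 − 0.5(59)² = 5221.5.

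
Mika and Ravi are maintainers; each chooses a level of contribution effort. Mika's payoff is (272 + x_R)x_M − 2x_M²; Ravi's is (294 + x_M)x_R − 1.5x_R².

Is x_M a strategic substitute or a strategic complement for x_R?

strategic complements

Expanding Mika's payoff: 272x_M + x_Rx_M − 2x_M².
∂π/∂x_M = 272 + x_R − 4x_M = 0, so x_M = 68 + 0.25x_R.
The best-response slope dx_M/dx_R = 0.25 > 0: the reaction function is upward-sloping, so the choices are strategic complements.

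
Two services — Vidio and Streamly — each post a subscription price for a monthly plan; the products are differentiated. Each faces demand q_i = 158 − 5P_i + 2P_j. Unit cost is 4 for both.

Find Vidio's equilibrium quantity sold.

Vidio's profit: π = (P_{Vidio} − 4)(158 − 5P_{Vidio} + 2P_{Streamly}).
∂π/∂P_{Vidio} = 178 − 10P_{Vidio} + 2P_{Streamly} = 0 ⇒ P_{Vidio} = 17.8 + 0.2P_{Streamly}.
By symmetry P_{Streamly} = P_{Vidio}; substituting into the reaction function, 0.8P_{Vidio} = 17.8 and P_{Vidio} = 22.25.
q_{Vidio} = 158 − 5·22.25 + 2·22.25 = 91.25.

91.25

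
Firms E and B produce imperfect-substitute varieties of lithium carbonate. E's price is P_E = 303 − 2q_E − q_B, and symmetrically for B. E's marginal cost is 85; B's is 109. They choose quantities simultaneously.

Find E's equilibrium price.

175.4

Firm E's profit: π = q_E(303 − 2q_E − q_B) − 85q_E.
∂π/∂q_E = 218 − 4q_E − q_B = 0 ⇒ q_E = 54.5 − 0.25q_B.
Similarly q_B = 48.5 − 0.25q_E.
Substituting the second reaction function into the first: q_E = 54.5 − 0.25(48.5 − 0.25q_E), which gives 0.9375q_E = 42.375 ⇒ q_E = 45.2.
Then q_B = 48.5 − 0.25·45.2 = 37.2.
P_E = 303 − 2·45.2 − 37.2 = 175.4.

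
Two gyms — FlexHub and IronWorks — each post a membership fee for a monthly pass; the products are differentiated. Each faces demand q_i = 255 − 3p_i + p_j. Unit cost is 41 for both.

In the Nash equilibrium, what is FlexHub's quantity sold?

103.8

FlexHub's profit: π = (p_{FlexHub} − 41)(255 − 3p_{FlexHub} + p_{IronWorks}).
∂π/∂p_{FlexHub} = 378 − 6p_{FlexHub} + p_{IronWorks} = 0 ⇒ p_{FlexHub} = 63 + (1/6)p_{IronWorks}.
By symmetry p_{IronWorks} = p_{FlexHub}; substituting into the reaction function, (5/6)p_{FlexHub} = 63 and p_{FlexHub} = 75.6.
q_{FlexHub} = 255 − 3·75.6 + 75.6 = 103.8.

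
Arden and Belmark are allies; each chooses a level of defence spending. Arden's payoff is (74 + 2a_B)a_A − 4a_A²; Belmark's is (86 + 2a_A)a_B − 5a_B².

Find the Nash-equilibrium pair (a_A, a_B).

12, 11

Expanding Arden's payoff: 74a_A + 2a_Ba_A − 4a_A².
∂π/∂a_A = 74 + 2a_B − 8a_A = 0, so a_A = 9.25 + 0.25a_B.
Likewise for Belmark: a_B = 8.6 + 0.2a_A.
Substituting the second reaction function into the first: a_A = 9.25 + 0.25(8.6 + 0.2a_A), which gives 0.95a_A = 11.4 ⇒ a_A = 12.
Then a_B = 8.6 + 0.2·12 = 11.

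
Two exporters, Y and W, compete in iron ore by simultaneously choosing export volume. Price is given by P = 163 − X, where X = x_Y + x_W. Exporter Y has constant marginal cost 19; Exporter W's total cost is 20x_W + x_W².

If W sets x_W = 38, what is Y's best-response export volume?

Exporter Y's profit: π = x_Y(163 − (x_Y + x_W)) − 19x_Y.
∂π/∂x_Y = 144 − 2x_Y − x_W = 0, so x_Y = 72 − 0.5x_W.
At x_W = 38: x_Y = 72 − 0.5·38 = 53.

53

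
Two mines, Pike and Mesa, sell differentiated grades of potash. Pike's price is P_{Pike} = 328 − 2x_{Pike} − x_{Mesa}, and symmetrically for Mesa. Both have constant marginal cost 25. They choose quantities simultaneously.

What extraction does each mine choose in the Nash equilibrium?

60.6

Mine Pike's profit: π = x_{Pike}(328 − 2x_{Pike} − x_{Mesa}) − 25x_{Pike}.
∂π/∂x_{Pike} = 303 − 4x_{Pike} − x_{Mesa} = 0 ⇒ x_{Pike} = 75.75 − 0.25x_{Mesa}.
The game is symmetric, so in equilibrium x_{Mesa} = x_{Pike}: the reaction function gives 1.25x_{Pike} = 75.75, hence x_{Pike} = 60.6.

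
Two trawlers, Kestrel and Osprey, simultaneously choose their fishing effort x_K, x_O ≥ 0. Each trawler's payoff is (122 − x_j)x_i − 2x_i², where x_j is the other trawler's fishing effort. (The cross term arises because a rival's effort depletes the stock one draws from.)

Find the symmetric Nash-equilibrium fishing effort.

24.4

Kestrel's payoff is (122 − x_O)x_K − 2x_K².
∂π/∂x_K = 122 − x_O − 4x_K = 0, so x_K = 30.5 − 0.25x_O.
The game is symmetric, so in equilibrium x_O = x_K: the reaction function gives 1.25x_K = 30.5, hence x_K = 24.4.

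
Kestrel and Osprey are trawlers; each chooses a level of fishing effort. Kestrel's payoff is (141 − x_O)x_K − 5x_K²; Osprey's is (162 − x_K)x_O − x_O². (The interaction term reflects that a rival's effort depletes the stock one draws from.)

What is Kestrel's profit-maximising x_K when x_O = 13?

12.8

Expanding Kestrel's payoff: 141x_K − x_Ox_K − 5x_K².
∂π/∂x_K = 141 − x_O − 10x_K = 0, so x_K = 14.1 − 0.1x_O.
At x_O = 13: x_K = 14.1 − 0.1·13 = 12.8.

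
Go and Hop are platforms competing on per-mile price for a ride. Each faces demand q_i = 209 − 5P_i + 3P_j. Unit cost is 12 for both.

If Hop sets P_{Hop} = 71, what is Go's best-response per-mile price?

Go's profit: π = (P_{Go} − 12)(209 − 5P_{Go} + 3P_{Hop}).
∂π/∂P_{Go} = 269 − 10P_{Go} + 3P_{Hop} = 0 ⇒ P_{Go} = 26.9 + 0.3P_{Hop}.
At P_{Hop} = 71: P_{Go} = 26.9 + 0.3·71 = 48.2.

48.2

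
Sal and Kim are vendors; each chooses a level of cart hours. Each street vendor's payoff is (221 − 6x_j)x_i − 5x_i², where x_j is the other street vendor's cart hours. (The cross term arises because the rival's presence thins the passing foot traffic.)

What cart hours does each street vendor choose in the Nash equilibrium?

Sal's payoff is (221 − 6x_K)x_S − 5x_S².
∂π/∂x_S = 221 − 6x_K − 10x_S = 0, so x_S = 22.1 − 0.6x_K.
Setting x_S = x_K in the reaction function: x_S = 22.1 − 0.6x_S, so x_S = 22.1 / 1.6 = 13.8125.

13.8125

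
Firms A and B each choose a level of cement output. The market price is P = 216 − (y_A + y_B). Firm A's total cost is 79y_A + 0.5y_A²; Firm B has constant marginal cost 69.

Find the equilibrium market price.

Firm A's profit: π = y_A(216 − (y_A + y_B)) − 79y_A − 0.5y_A².
∂π/∂y_A = 137 − 3y_A − y_B = 0, so y_A = 137/3 − (1/3)y_B.
For B: ∂π/∂y_B = 147 − 2y_B − y_A = 0 ⇒ y_B = 73.5 − 0.5y_A.
Substituting the second reaction function into the first: y_A = 137/3 − (1/3)(73.5 − 0.5y_A), which gives (5/6)y_A = 127/6 ⇒ y_A = 25.4.
Then y_B = 73.5 − 0.5·25.4 = 60.8.
Equilibrium price: P = 216 − 86.2 = 129.8.

129.8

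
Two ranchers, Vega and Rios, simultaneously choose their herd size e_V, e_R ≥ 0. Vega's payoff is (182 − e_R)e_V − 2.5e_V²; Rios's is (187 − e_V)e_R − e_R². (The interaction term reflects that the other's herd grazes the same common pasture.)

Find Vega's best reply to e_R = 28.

Expanding Vega's payoff: 182e_V − e_Re_V − 2.5e_V².
∂π/∂e_V = 182 − e_R − 5e_V = 0, so e_V = 36.4 − 0.2e_R.
At e_R = 28: e_V = 36.4 − 0.2·28 = 30.8.

30.8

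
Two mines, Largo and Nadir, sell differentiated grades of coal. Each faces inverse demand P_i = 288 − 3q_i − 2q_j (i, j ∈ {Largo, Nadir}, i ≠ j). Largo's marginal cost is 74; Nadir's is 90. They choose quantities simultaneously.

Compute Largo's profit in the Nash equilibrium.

Mine Largo's profit: π = q_{Largo}(288 − 3q_{Largo} − 2q_{Nadir}) − 74q_{Largo}.
∂π/∂q_{Largo} = 214 − 6q_{Largo} − 2q_{Nadir} = 0 ⇒ q_{Largo} = 107/3 − (1/3)q_{Nadir}.
Similarly q_{Nadir} = 33 − (1/3)q_{Largo}.
Solving the two reaction functions simultaneously: (1 − (−1/3)(−1/3))q_{Largo} = 107/3 − (1/3)·33, so (8/9)q_{Largo} = 74/3 and q_{Largo} = 27.75.
Then q_{Nadir} = 33 − (1/3)·27.75 = 23.75.
P_{Largo} = 288 − 3·27.75 − 2·23.75 = 157.25.
Profit = (157.25 − 74)·27.75 = 2310.1875.

2310.1875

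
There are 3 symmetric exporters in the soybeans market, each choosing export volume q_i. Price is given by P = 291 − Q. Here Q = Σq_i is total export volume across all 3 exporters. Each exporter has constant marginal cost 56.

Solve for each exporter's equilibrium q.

58.75

A representative exporter's profit is π_i = q_i(291 − Q) − 56q_i, with Q = q_i + Σ_{j≠i} q_j.
First-order condition: 235 − 2q_i − Σ_{j≠i} q_j = 0.
Imposing symmetry (q_j = q for all j) turns Σ_{j≠i} q_j into 2q, so 235 = 4q and q = 58.75.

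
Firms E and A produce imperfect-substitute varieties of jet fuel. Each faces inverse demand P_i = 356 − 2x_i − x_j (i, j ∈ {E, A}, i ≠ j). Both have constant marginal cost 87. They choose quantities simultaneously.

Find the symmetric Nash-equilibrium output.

Firm E's profit: π = x_E(356 − 2x_E − x_A) − 87x_E.
∂π/∂x_E = 269 − 4x_E − x_A = 0 ⇒ x_E = 67.25 − 0.25x_A.
By symmetry x_A = x_E; substituting into the reaction function, 1.25x_E = 67.25 and x_E = 53.8.

53.8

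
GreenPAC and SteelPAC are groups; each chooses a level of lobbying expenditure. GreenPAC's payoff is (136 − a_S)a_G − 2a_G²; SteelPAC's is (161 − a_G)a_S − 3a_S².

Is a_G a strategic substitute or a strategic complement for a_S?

strategic substitutes

Expanding GreenPAC's payoff: 136a_G − a_Sa_G − 2a_G².
∂π/∂a_G = 136 − a_S − 4a_G = 0, so a_G = 34 − 0.25a_S.
The best-response slope da_G/da_S = −0.25 < 0: the reaction function is downward-sloping, so the choices are strategic substitutes.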